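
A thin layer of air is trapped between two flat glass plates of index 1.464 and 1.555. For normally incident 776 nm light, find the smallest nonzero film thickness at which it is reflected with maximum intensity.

194 nm

Ray reflecting at the top interface goes from n = 1.464 toward n = 1.0: no phase shift.
At the lower boundary (n = 1.0 to n = 1.555) the reflected ray undergoes a half-wave phase shift.
Exactly one π shift → a net half-wave offset.
For bright reflection here: 2 n t = (m + ½) λ.
Minimum at m = 0: t = λ / (4 n) = 776 / (4 × 1.0) = 194 nm.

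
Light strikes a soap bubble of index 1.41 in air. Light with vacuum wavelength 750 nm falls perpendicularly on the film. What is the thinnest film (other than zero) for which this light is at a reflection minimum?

266 nm

Top surface (1.0 → 1.41): reflection off a higher-index medium gives a half-wave phase shift.
At the lower boundary (n = 1.41 to n = 1.0) the reflected ray undergoes no phase shift.
Net: one phase inversion between the two reflected rays.
So the condition for destructive reflection is 2 n t = m λ.
Minimum nonzero at m = 1: t = λ / (2 n) = 750 / (2 × 1.41) = 266 nm.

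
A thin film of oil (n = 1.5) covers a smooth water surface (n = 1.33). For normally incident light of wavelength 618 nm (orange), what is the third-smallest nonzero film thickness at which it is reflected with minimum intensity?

Top surface (1.0 → 1.5): reflection off a higher-index medium gives a half-wave phase shift.
Bottom surface (1.5 → 1.33): reflection off a lower-index medium gives no phase shift.
The two reflections differ by half a wavelength.
So the condition for destructive reflection is 2 n t = m λ.
The third-smallest nonzero thickness corresponds to m = 3: t = m λ / (2 n) = 3.00 × 618 / (2 × 1.5) = 618 nm.

618 nm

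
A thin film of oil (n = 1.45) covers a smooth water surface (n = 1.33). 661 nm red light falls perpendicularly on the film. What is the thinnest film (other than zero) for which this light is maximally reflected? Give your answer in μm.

0.114 μm

Top surface (1.0 → 1.45): reflection off a higher-index medium gives a half-wave phase shift.
Bottom surface (1.45 → 1.33): reflection off a lower-index medium gives no phase shift.
Exactly one π shift → a net half-wave offset.
For strong reflection here: 2 n t = (m + ½) λ.
Minimum at m = 0: t = λ / (4 n) = 661 / (4 × 1.45) = 114 nm.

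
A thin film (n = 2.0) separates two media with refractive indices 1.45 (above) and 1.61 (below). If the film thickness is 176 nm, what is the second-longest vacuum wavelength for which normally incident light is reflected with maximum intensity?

Top surface (1.45 → 2.0): reflection off a higher-index medium gives a half-wave phase shift.
At the lower boundary (n = 2.0 to n = 1.61) the reflected ray undergoes no phase shift.
Net: one phase inversion between the two reflected rays.
For strong reflection here: 2 n t = (m + ½) λ.
λ = 2 n t / (m + ½). The second-longest wavelength is m = 1: λ = 2 × 2.0 × 176 / 1.50 = 469 nm.

469 nm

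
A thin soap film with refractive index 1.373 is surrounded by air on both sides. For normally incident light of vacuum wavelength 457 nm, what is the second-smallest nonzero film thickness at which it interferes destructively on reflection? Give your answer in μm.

0.333 μm

Ray reflecting at the top interface goes from n = 1.0 toward n = 1.373: a half-wave phase shift.
Ray reflecting at the bottom interface goes from n = 1.373 toward n = 1.0: no phase shift.
Net: one phase inversion between the two reflected rays.
With one net inversion, destructive interference in reflection requires 2 n t = m λ.
The second-smallest nonzero thickness corresponds to m = 2: t = m λ / (2 n) = 2.00 × 457 / (2 × 1.373) = 333 nm.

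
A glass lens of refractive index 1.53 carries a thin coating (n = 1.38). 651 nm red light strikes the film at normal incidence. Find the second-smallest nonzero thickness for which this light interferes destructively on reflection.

354 nm

Ray reflecting at the top interface goes from n = 1.0 toward n = 1.38: a half-wave phase shift.
Bottom surface (1.38 → 1.53): reflection off a higher-index medium gives a half-wave phase shift.
Net: no relative phase inversion (both shifts match).
For minimum reflection here: 2 n t = (m + ½) λ.
The second-smallest nonzero thickness corresponds to m = 1: t = (m + ½) λ / (2 n) = 1.50 × 651 / (2 × 1.38) = 354 nm.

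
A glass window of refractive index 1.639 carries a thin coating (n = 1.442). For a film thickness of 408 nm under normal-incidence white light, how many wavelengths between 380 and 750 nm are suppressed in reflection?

1

Ray reflecting at the top interface goes from n = 1.0 toward n = 1.442: a half-wave phase shift.
Ray reflecting at the bottom interface goes from n = 1.442 toward n = 1.639: a half-wave phase shift.
Zero or two π shifts → no net half-wave offset.
So the condition for destructive reflection is 2 n t = (m + ½) λ.
λ = 2 n t / (m + ½) = 1177 / (m + ½) nm.
m=1: 784 nm (IR); m=2: 471 nm (visible); m=3: 336 nm (UV).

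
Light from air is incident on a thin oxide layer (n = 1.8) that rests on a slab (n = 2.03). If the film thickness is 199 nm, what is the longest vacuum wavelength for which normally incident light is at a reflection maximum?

Top surface (1.0 → 1.8): reflection off a higher-index medium gives a half-wave phase shift.
At the lower boundary (n = 1.8 to n = 2.03) the reflected ray undergoes a half-wave phase shift.
Zero or two π shifts → no net half-wave offset.
So the condition for constructive reflection is 2 n t = m λ.
λ = 2 n t / m. The longest wavelength is m = 1: λ = 2 × 1.8 × 199 / 1.00 = 716 nm.

716 nm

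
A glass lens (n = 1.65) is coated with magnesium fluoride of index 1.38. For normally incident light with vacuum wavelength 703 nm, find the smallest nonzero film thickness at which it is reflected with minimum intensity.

127 nm

Ray reflecting at the top interface goes from n = 1.0 toward n = 1.38: a half-wave phase shift.
Ray reflecting at the bottom interface goes from n = 1.38 toward n = 1.65: a half-wave phase shift.
The two reflections carry the same phase change, so no net offset.
For dark reflection here: 2 n t = (m + ½) λ.
Minimum at m = 0: t = λ / (4 n) = 703 / (4 × 1.38) = 127 nm.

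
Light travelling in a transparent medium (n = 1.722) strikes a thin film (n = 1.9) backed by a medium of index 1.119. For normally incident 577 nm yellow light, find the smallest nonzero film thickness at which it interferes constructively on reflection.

Ray reflecting at the top interface goes from n = 1.722 toward n = 1.9: a half-wave phase shift.
At the lower boundary (n = 1.9 to n = 1.119) the reflected ray undergoes no phase shift.
Net: one phase inversion between the two reflected rays.
So the condition for constructive reflection is 2 n t = (m + ½) λ.
Minimum at m = 0: t = λ / (4 n) = 577 / (4 × 1.9) = 75.9 nm.

75.9 nm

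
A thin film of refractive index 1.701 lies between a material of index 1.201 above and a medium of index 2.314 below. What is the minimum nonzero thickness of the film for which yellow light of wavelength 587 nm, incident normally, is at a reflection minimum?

86.3 nm

Top surface (1.201 → 1.701): reflection off a higher-index medium gives a half-wave phase shift.
Ray reflecting at the bottom interface goes from n = 1.701 toward n = 2.314: a half-wave phase shift.
Net: no relative phase inversion (both shifts match).
With no net inversion, destructive interference in reflection requires 2 n t = (m + ½) λ.
Minimum at m = 0: t = λ / (4 n) = 587 / (4 × 1.701) = 86.3 nm.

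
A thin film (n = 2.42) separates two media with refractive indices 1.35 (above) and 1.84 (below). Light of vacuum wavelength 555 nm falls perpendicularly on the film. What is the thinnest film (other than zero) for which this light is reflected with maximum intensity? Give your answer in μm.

0.0573 μm

Top surface (1.35 → 2.42): reflection off a higher-index medium gives a half-wave phase shift.
Ray reflecting at the bottom interface goes from n = 2.42 toward n = 1.84: no phase shift.
Net: one phase inversion between the two reflected rays.
With one net inversion, constructive interference in reflection requires 2 n t = (m + ½) λ.
Minimum at m = 0: t = λ / (4 n) = 555 / (4 × 2.42) = 57.3 nm.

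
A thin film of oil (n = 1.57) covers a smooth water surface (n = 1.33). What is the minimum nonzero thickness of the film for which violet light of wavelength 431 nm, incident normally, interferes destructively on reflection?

At the upper boundary (n = 1.0 to n = 1.57) the reflected ray undergoes a half-wave phase shift.
Bottom surface (1.57 → 1.33): reflection off a lower-index medium gives no phase shift.
Exactly one π shift → a net half-wave offset.
For minimum reflection here: 2 n t = m λ.
Minimum nonzero at m = 1: t = λ / (2 n) = 431 / (2 × 1.57) = 137 nm.

137 nm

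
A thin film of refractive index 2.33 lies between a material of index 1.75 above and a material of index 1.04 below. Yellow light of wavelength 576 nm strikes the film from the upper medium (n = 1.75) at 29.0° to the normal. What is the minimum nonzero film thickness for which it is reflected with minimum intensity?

133 nm

Top surface (1.75 → 2.33): reflection off a higher-index medium gives a half-wave phase shift.
At the lower boundary (n = 2.33 to n = 1.04) the reflected ray undergoes no phase shift.
Net: one phase inversion between the two reflected rays.
For weak reflection here: 2 n t cos θ_r = m λ.
Snell's law: 1.75 sin 29.0° = 2.33 sin θ_r → sin θ_r = 0.364, cos θ_r = 0.931.
Minimum nonzero at m = 1: t = λ / (2 n cos θ_r) = 576 / (2 × 2.33 × 0.931) = 133 nm.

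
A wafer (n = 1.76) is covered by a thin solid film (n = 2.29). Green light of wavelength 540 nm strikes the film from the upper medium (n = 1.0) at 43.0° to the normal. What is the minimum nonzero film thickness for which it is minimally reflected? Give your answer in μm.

0.124 μm

Top surface (1.0 → 2.29): reflection off a higher-index medium gives a half-wave phase shift.
Ray reflecting at the bottom interface goes from n = 2.29 toward n = 1.76: no phase shift.
The two reflections differ by half a wavelength.
So the condition for destructive reflection is 2 n t cos θ_r = m λ.
Snell's law: 1.0 sin 43.0° = 2.29 sin θ_r → sin θ_r = 0.298, cos θ_r = 0.955.
Minimum nonzero at m = 1: t = λ / (2 n cos θ_r) = 540 / (2 × 2.29 × 0.955) = 124 nm.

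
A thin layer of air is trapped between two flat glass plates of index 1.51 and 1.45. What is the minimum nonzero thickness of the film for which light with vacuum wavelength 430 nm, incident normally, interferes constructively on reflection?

Ray reflecting at the top interface goes from n = 1.51 toward n = 1.0: no phase shift.
At the lower boundary (n = 1.0 to n = 1.45) the reflected ray undergoes a half-wave phase shift.
Net: one phase inversion between the two reflected rays.
For maximum reflection here: 2 n t = (m + ½) λ.
Minimum at m = 0: t = λ / (4 n) = 430 / (4 × 1.0) = 108 nm.

108 nm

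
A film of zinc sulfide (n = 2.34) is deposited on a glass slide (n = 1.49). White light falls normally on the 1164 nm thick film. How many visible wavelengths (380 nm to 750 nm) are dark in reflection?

At the upper boundary (n = 1.0 to n = 2.34) the reflected ray undergoes a half-wave phase shift.
Ray reflecting at the bottom interface goes from n = 2.34 toward n = 1.49: no phase shift.
Net: one phase inversion between the two reflected rays.
With one net inversion, destructive interference in reflection requires 2 n t = m λ.
λ = 2 n t / m = 5448 / m nm.
m=7: 778 nm (IR); m=8: 681 nm (visible); m=9: 605 nm (visible); m=10: 545 nm (visible); m=11: 495 nm (visible); m=12: 454 nm (visible); m=13: 419 nm (visible); m=14: 389 nm (visible); m=15: 363 nm (UV).

7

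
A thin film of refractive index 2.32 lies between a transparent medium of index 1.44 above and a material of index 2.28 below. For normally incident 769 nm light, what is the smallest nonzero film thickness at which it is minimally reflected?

Ray reflecting at the top interface goes from n = 1.44 toward n = 2.32: a half-wave phase shift.
At the lower boundary (n = 2.32 to n = 2.28) the reflected ray undergoes no phase shift.
Exactly one π shift → a net half-wave offset.
For dark reflection here: 2 n t = m λ.
The smallest nonzero thickness corresponds to m = 1: t = m λ / (2 n) = 1.00 × 769 / (2 × 2.32) = 166 nm.

166 nm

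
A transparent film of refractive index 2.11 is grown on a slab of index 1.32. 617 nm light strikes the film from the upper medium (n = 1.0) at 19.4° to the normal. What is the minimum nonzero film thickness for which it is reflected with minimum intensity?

148 nm

At the upper boundary (n = 1.0 to n = 2.11) the reflected ray undergoes a half-wave phase shift.
At the lower boundary (n = 2.11 to n = 1.32) the reflected ray undergoes no phase shift.
Net: one phase inversion between the two reflected rays.
For dark reflection here: 2 n t cos θ_r = m λ.
Snell's law: 1.0 sin 19.4° = 2.11 sin θ_r → sin θ_r = 0.157, cos θ_r = 0.988.
Minimum nonzero at m = 1: t = λ / (2 n cos θ_r) = 617 / (2 × 2.11 × 0.988) = 148 nm.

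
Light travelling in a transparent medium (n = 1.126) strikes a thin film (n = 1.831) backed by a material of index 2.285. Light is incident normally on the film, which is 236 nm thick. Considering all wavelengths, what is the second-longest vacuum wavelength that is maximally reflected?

432 nm

At the upper boundary (n = 1.126 to n = 1.831) the reflected ray undergoes a half-wave phase shift.
Ray reflecting at the bottom interface goes from n = 1.831 toward n = 2.285: a half-wave phase shift.
The two reflections carry the same phase change, so no net offset.
So the condition for constructive reflection is 2 n t = m λ.
λ = 2 n t / m. The second-longest wavelength is m = 2: λ = 2 × 1.831 × 236 / 2.00 = 432 nm.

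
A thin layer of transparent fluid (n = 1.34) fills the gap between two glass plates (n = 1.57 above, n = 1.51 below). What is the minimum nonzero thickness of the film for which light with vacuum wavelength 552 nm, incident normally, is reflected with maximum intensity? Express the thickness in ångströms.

At the upper boundary (n = 1.57 to n = 1.34) the reflected ray undergoes no phase shift.
Bottom surface (1.34 → 1.51): reflection off a higher-index medium gives a half-wave phase shift.
Net: one phase inversion between the two reflected rays.
With one net inversion, constructive interference in reflection requires 2 n t = (m + ½) λ.
Minimum at m = 0: t = λ / (4 n) = 552 / (4 × 1.34) = 103 nm.

1030 Å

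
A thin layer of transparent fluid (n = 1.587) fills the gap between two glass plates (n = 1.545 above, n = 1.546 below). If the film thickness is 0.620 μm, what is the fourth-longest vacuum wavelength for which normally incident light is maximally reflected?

562 nm

At the upper boundary (n = 1.545 to n = 1.587) the reflected ray undergoes a half-wave phase shift.
At the lower boundary (n = 1.587 to n = 1.546) the reflected ray undergoes no phase shift.
The two reflections differ by half a wavelength.
For maximum reflection here: 2 n t = (m + ½) λ.
λ = 2 n t / (m + ½). The fourth-longest wavelength is m = 3: λ = 2 × 1.587 × 620 / 3.50 = 562 nm.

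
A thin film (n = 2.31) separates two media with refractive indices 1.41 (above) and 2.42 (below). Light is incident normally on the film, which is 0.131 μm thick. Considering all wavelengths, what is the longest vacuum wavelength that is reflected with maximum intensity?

605 nm

At the upper boundary (n = 1.41 to n = 2.31) the reflected ray undergoes a half-wave phase shift.
Bottom surface (2.31 → 2.42): reflection off a higher-index medium gives a half-wave phase shift.
Net: no relative phase inversion (both shifts match).
So the condition for constructive reflection is 2 n t = m λ.
λ = 2 n t / m. The longest wavelength is m = 1: λ = 2 × 2.31 × 131 / 1.00 = 605 nm.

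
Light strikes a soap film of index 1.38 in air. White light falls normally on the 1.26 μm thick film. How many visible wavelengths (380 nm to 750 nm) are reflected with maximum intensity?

At the upper boundary (n = 1.0 to n = 1.38) the reflected ray undergoes a half-wave phase shift.
Bottom surface (1.38 → 1.0): reflection off a lower-index medium gives no phase shift.
Exactly one π shift → a net half-wave offset.
So the condition for constructive reflection is 2 n t = (m + ½) λ.
λ = 2 n t / (m + ½) = 3478 / (m + ½) nm.
m=4: 773 nm (IR); m=5: 632 nm (visible); m=6: 535 nm (visible); m=7: 464 nm (visible); m=8: 409 nm (visible); m=9: 366 nm (UV).

4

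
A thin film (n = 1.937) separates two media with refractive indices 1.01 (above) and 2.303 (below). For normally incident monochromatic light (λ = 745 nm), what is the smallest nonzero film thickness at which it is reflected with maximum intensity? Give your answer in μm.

0.192 μm

At the upper boundary (n = 1.01 to n = 1.937) the reflected ray undergoes a half-wave phase shift.
At the lower boundary (n = 1.937 to n = 2.303) the reflected ray undergoes a half-wave phase shift.
Net: no relative phase inversion (both shifts match).
With no net inversion, constructive interference in reflection requires 2 n t = m λ.
The smallest nonzero thickness corresponds to m = 1: t = m λ / (2 n) = 1.00 × 745 / (2 × 1.937) = 192 nm.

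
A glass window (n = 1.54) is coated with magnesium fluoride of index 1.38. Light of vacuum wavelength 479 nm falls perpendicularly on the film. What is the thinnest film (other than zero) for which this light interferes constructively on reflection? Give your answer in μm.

At the upper boundary (n = 1.0 to n = 1.38) the reflected ray undergoes a half-wave phase shift.
At the lower boundary (n = 1.38 to n = 1.54) the reflected ray undergoes a half-wave phase shift.
Zero or two π shifts → no net half-wave offset.
With no net inversion, constructive interference in reflection requires 2 n t = m λ.
Minimum nonzero at m = 1: t = λ / (2 n) = 479 / (2 × 1.38) = 174 nm.

0.174 μm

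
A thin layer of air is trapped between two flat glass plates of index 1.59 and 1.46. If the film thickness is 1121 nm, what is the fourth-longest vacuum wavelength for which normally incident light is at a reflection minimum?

At the upper boundary (n = 1.59 to n = 1.0) the reflected ray undergoes no phase shift.
Bottom surface (1.0 → 1.46): reflection off a higher-index medium gives a half-wave phase shift.
Exactly one π shift → a net half-wave offset.
With one net inversion, destructive interference in reflection requires 2 n t = m λ.
λ = 2 n t / m. The fourth-longest wavelength is m = 4: λ = 2 × 1.0 × 1121 / 4.00 = 561 nm.

561 nm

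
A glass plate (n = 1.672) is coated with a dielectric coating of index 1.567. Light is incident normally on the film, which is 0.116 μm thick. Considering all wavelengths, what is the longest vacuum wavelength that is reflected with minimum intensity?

Ray reflecting at the top interface goes from n = 1.0 toward n = 1.567: a half-wave phase shift.
Bottom surface (1.567 → 1.672): reflection off a higher-index medium gives a half-wave phase shift.
Net: no relative phase inversion (both shifts match).
With no net inversion, destructive interference in reflection requires 2 n t = (m + ½) λ.
λ = 2 n t / (m + ½). The longest wavelength is m = 0: λ = 2 × 1.567 × 116 / 0.500 = 727 nm.

727 nm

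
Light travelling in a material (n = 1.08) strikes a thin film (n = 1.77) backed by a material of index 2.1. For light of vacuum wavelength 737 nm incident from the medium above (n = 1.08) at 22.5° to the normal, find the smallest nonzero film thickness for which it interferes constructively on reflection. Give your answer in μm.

Top surface (1.08 → 1.77): reflection off a higher-index medium gives a half-wave phase shift.
Ray reflecting at the bottom interface goes from n = 1.77 toward n = 2.1: a half-wave phase shift.
Net: no relative phase inversion (both shifts match).
So the condition for constructive reflection is 2 n t cos θ_r = m λ.
Snell's law: 1.08 sin 22.5° = 1.77 sin θ_r → sin θ_r = 0.234, cos θ_r = 0.972.
Minimum nonzero at m = 1: t = λ / (2 n cos θ_r) = 737 / (2 × 1.77 × 0.972) = 214 nm.

0.214 μm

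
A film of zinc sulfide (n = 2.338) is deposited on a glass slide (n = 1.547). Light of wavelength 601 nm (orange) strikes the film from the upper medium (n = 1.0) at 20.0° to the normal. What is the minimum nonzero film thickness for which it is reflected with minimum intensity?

At the upper boundary (n = 1.0 to n = 2.338) the reflected ray undergoes a half-wave phase shift.
Bottom surface (2.338 → 1.547): reflection off a lower-index medium gives no phase shift.
The two reflections differ by half a wavelength.
For dark reflection here: 2 n t cos θ_r = m λ.
Snell's law: 1.0 sin 20.0° = 2.338 sin θ_r → sin θ_r = 0.146, cos θ_r = 0.989.
Minimum nonzero at m = 1: t = λ / (2 n cos θ_r) = 601 / (2 × 2.338 × 0.989) = 130 nm.

130 nm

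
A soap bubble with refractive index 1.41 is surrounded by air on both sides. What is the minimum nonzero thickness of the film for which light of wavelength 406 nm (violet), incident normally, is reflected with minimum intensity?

144 nm

At the upper boundary (n = 1.0 to n = 1.41) the reflected ray undergoes a half-wave phase shift.
Bottom surface (1.41 → 1.0): reflection off a lower-index medium gives no phase shift.
The two reflections differ by half a wavelength.
So the condition for destructive reflection is 2 n t = m λ.
Minimum nonzero at m = 1: t = λ / (2 n) = 406 / (2 × 1.41) = 144 nm.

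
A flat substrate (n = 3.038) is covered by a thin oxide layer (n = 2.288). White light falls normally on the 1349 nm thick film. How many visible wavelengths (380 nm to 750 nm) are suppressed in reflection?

At the upper boundary (n = 1.0 to n = 2.288) the reflected ray undergoes a half-wave phase shift.
Bottom surface (2.288 → 3.038): reflection off a higher-index medium gives a half-wave phase shift.
The two reflections carry the same phase change, so no net offset.
For minimum reflection here: 2 n t = (m + ½) λ.
λ = 2 n t / (m + ½) = 6173 / (m + ½) nm.
m=7: 823 nm (IR); m=8: 726 nm (visible); m=9: 650 nm (visible); m=10: 588 nm (visible); m=11: 537 nm (visible); m=12: 494 nm (visible); m=13: 457 nm (visible); m=14: 426 nm (visible); m=15: 398 nm (visible); m=16: 374 nm (UV).

8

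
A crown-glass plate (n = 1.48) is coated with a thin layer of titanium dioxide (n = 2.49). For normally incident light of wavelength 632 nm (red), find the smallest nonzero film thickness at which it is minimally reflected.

127 nm

At the upper boundary (n = 1.0 to n = 2.49) the reflected ray undergoes a half-wave phase shift.
At the lower boundary (n = 2.49 to n = 1.48) the reflected ray undergoes no phase shift.
Exactly one π shift → a net half-wave offset.
With one net inversion, destructive interference in reflection requires 2 n t = m λ.
Minimum nonzero at m = 1: t = λ / (2 n) = 632 / (2 × 2.49) = 127 nm.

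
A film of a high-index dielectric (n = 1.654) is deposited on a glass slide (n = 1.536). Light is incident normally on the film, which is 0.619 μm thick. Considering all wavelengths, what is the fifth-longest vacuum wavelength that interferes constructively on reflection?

At the upper boundary (n = 1.0 to n = 1.654) the reflected ray undergoes a half-wave phase shift.
Bottom surface (1.654 → 1.536): reflection off a lower-index medium gives no phase shift.
Exactly one π shift → a net half-wave offset.
For maximum reflection here: 2 n t = (m + ½) λ.
λ = 2 n t / (m + ½). The fifth-longest wavelength is m = 4: λ = 2 × 1.654 × 619 / 4.50 = 455 nm.

455 nm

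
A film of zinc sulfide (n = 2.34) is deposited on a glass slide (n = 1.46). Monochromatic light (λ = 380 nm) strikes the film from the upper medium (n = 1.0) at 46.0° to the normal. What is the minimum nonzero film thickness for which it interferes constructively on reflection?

42.7 nm

Ray reflecting at the top interface goes from n = 1.0 toward n = 2.34: a half-wave phase shift.
Ray reflecting at the bottom interface goes from n = 2.34 toward n = 1.46: no phase shift.
Exactly one π shift → a net half-wave offset.
For maximum reflection here: 2 n t cos θ_r = (m + ½) λ.
Snell's law: 1.0 sin 46.0° = 2.34 sin θ_r → sin θ_r = 0.307, cos θ_r = 0.952.
Minimum at m = 0: t = λ / (4 n cos θ_r) = 380 / (4 × 2.34 × 0.952) = 42.7 nm.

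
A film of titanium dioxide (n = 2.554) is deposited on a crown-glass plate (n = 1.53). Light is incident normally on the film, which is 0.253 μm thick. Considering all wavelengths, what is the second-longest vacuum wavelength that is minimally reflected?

646 nm

Top surface (1.0 → 2.554): reflection off a higher-index medium gives a half-wave phase shift.
At the lower boundary (n = 2.554 to n = 1.53) the reflected ray undergoes no phase shift.
Net: one phase inversion between the two reflected rays.
With one net inversion, destructive interference in reflection requires 2 n t = m λ.
λ = 2 n t / m. The second-longest wavelength is m = 2: λ = 2 × 2.554 × 253 / 2.00 = 646 nm.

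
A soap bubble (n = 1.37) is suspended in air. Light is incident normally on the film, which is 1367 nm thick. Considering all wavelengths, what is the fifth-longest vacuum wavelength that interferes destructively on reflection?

At the upper boundary (n = 1.0 to n = 1.37) the reflected ray undergoes a half-wave phase shift.
At the lower boundary (n = 1.37 to n = 1.0) the reflected ray undergoes no phase shift.
The two reflections differ by half a wavelength.
So the condition for destructive reflection is 2 n t = m λ.
λ = 2 n t / m. The fifth-longest wavelength is m = 5: λ = 2 × 1.37 × 1367 / 5.00 = 749 nm.

749 nm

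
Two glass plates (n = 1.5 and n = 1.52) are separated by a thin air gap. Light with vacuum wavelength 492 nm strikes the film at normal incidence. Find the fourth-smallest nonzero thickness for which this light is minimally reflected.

Top surface (1.5 → 1.0): reflection off a lower-index medium gives no phase shift.
Ray reflecting at the bottom interface goes from n = 1.0 toward n = 1.52: a half-wave phase shift.
The two reflections differ by half a wavelength.
So the condition for destructive reflection is 2 n t = m λ.
The fourth-smallest nonzero thickness corresponds to m = 4: t = m λ / (2 n) = 4.00 × 492 / (2 × 1.0) = 984 nm.

984 nm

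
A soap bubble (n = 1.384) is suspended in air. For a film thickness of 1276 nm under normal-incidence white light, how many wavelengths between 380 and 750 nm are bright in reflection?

Top surface (1.0 → 1.384): reflection off a higher-index medium gives a half-wave phase shift.
Bottom surface (1.384 → 1.0): reflection off a lower-index medium gives no phase shift.
The two reflections differ by half a wavelength.
So the condition for constructive reflection is 2 n t = (m + ½) λ.
λ = 2 n t / (m + ½) = 3532 / (m + ½) nm.
m=4: 785 nm (IR); m=5: 642 nm (visible); m=6: 543 nm (visible); m=7: 471 nm (visible); m=8: 416 nm (visible); m=9: 372 nm (UV).

4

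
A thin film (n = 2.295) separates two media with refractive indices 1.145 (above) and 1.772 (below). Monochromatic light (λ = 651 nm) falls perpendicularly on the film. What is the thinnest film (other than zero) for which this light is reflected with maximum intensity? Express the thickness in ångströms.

Top surface (1.145 → 2.295): reflection off a higher-index medium gives a half-wave phase shift.
Ray reflecting at the bottom interface goes from n = 2.295 toward n = 1.772: no phase shift.
The two reflections differ by half a wavelength.
So the condition for constructive reflection is 2 n t = (m + ½) λ.
Minimum at m = 0: t = λ / (4 n) = 651 / (4 × 2.295) = 70.9 nm.

709 Å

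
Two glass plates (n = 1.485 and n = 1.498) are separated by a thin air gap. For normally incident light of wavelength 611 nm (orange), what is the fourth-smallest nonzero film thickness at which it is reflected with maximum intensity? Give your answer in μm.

1.07 μm

Ray reflecting at the top interface goes from n = 1.485 toward n = 1.0: no phase shift.
Bottom surface (1.0 → 1.498): reflection off a higher-index medium gives a half-wave phase shift.
Exactly one π shift → a net half-wave offset.
So the condition for constructive reflection is 2 n t = (m + ½) λ.
The fourth-smallest nonzero thickness corresponds to m = 3: t = (m + ½) λ / (2 n) = 3.50 × 611 / (2 × 1.0) = 1069 nm.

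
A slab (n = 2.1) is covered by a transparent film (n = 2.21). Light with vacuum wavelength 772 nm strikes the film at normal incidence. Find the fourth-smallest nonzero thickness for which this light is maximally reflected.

611 nm

Top surface (1.0 → 2.21): reflection off a higher-index medium gives a half-wave phase shift.
At the lower boundary (n = 2.21 to n = 2.1) the reflected ray undergoes no phase shift.
Net: one phase inversion between the two reflected rays.
With one net inversion, constructive interference in reflection requires 2 n t = (m + ½) λ.
The fourth-smallest nonzero thickness corresponds to m = 3: t = (m + ½) λ / (2 n) = 3.50 × 772 / (2 × 2.21) = 611 nm.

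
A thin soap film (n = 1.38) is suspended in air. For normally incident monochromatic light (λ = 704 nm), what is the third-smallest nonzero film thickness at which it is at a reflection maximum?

638 nm

At the upper boundary (n = 1.0 to n = 1.38) the reflected ray undergoes a half-wave phase shift.
Bottom surface (1.38 → 1.0): reflection off a lower-index medium gives no phase shift.
Exactly one π shift → a net half-wave offset.
So the condition for constructive reflection is 2 n t = (m + ½) λ.
The third-smallest nonzero thickness corresponds to m = 2: t = (m + ½) λ / (2 n) = 2.50 × 704 / (2 × 1.38) = 638 nm.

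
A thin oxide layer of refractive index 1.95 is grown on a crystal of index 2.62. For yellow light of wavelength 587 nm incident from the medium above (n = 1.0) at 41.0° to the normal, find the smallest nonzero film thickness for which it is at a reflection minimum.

Ray reflecting at the top interface goes from n = 1.0 toward n = 1.95: a half-wave phase shift.
Bottom surface (1.95 → 2.62): reflection off a higher-index medium gives a half-wave phase shift.
Net: no relative phase inversion (both shifts match).
So the condition for destructive reflection is 2 n t cos θ_r = (m + ½) λ.
Snell's law: 1.0 sin 41.0° = 1.95 sin θ_r → sin θ_r = 0.336, cos θ_r = 0.942.
Minimum at m = 0: t = λ / (4 n cos θ_r) = 587 / (4 × 1.95 × 0.942) = 79.9 nm.

79.9 nm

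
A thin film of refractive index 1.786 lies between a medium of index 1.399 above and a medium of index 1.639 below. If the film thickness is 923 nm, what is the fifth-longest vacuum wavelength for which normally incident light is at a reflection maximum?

At the upper boundary (n = 1.399 to n = 1.786) the reflected ray undergoes a half-wave phase shift.
At the lower boundary (n = 1.786 to n = 1.639) the reflected ray undergoes no phase shift.
Exactly one π shift → a net half-wave offset.
For strong reflection here: 2 n t = (m + ½) λ.
λ = 2 n t / (m + ½). The fifth-longest wavelength is m = 4: λ = 2 × 1.786 × 923 / 4.50 = 733 nm.

733 nm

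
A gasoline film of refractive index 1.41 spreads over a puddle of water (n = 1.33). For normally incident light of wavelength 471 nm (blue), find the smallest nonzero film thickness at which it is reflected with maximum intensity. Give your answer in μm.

0.0835 μm

Ray reflecting at the top interface goes from n = 1.0 toward n = 1.41: a half-wave phase shift.
Ray reflecting at the bottom interface goes from n = 1.41 toward n = 1.33: no phase shift.
The two reflections differ by half a wavelength.
So the condition for constructive reflection is 2 n t = (m + ½) λ.
Minimum at m = 0: t = λ / (4 n) = 471 / (4 × 1.41) = 83.5 nm.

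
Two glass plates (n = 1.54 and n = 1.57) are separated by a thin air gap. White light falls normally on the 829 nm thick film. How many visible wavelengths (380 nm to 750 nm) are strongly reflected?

2

At the upper boundary (n = 1.54 to n = 1.0) the reflected ray undergoes no phase shift.
Bottom surface (1.0 → 1.57): reflection off a higher-index medium gives a half-wave phase shift.
Exactly one π shift → a net half-wave offset.
For strong reflection here: 2 n t = (m + ½) λ.
λ = 2 n t / (m + ½) = 1658 / (m + ½) nm.
m=1: 1105 nm (IR); m=2: 663 nm (visible); m=3: 474 nm (visible); m=4: 368 nm (UV).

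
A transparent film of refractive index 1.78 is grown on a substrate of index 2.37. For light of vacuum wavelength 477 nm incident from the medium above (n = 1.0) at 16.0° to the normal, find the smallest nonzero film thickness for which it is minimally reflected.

67.8 nm

Top surface (1.0 → 1.78): reflection off a higher-index medium gives a half-wave phase shift.
Bottom surface (1.78 → 2.37): reflection off a higher-index medium gives a half-wave phase shift.
The two reflections carry the same phase change, so no net offset.
So the condition for destructive reflection is 2 n t cos θ_r = (m + ½) λ.
Snell's law: 1.0 sin 16.0° = 1.78 sin θ_r → sin θ_r = 0.155, cos θ_r = 0.988.
Minimum at m = 0: t = λ / (4 n cos θ_r) = 477 / (4 × 1.78 × 0.988) = 67.8 nm.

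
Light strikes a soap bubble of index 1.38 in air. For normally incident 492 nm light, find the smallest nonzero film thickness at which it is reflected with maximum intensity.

Ray reflecting at the top interface goes from n = 1.0 toward n = 1.38: a half-wave phase shift.
At the lower boundary (n = 1.38 to n = 1.0) the reflected ray undergoes no phase shift.
Net: one phase inversion between the two reflected rays.
For bright reflection here: 2 n t = (m + ½) λ.
Minimum at m = 0: t = λ / (4 n) = 492 / (4 × 1.38) = 89.1 nm.

89.1 nm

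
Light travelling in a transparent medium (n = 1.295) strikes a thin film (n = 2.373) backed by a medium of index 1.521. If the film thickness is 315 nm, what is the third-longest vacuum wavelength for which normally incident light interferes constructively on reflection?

Ray reflecting at the top interface goes from n = 1.295 toward n = 2.373: a half-wave phase shift.
At the lower boundary (n = 2.373 to n = 1.521) the reflected ray undergoes no phase shift.
Exactly one π shift → a net half-wave offset.
So the condition for constructive reflection is 2 n t = (m + ½) λ.
λ = 2 n t / (m + ½). The third-longest wavelength is m = 2: λ = 2 × 2.373 × 315 / 2.50 = 598 nm.

598 nm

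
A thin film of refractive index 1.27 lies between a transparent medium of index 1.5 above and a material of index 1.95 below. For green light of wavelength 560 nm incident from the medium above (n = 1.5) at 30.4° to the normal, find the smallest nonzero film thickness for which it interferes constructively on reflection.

At the upper boundary (n = 1.5 to n = 1.27) the reflected ray undergoes no phase shift.
Bottom surface (1.27 → 1.95): reflection off a higher-index medium gives a half-wave phase shift.
Exactly one π shift → a net half-wave offset.
With one net inversion, constructive interference in reflection requires 2 n t cos θ_r = (m + ½) λ.
Snell's law: 1.5 sin 30.4° = 1.27 sin θ_r → sin θ_r = 0.598, cos θ_r = 0.802.
Minimum at m = 0: t = λ / (4 n cos θ_r) = 560 / (4 × 1.27 × 0.802) = 137 nm.

137 nm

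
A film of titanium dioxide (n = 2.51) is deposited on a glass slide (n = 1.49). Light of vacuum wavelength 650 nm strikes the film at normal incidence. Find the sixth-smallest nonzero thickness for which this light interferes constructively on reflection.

At the upper boundary (n = 1.0 to n = 2.51) the reflected ray undergoes a half-wave phase shift.
Ray reflecting at the bottom interface goes from n = 2.51 toward n = 1.49: no phase shift.
Exactly one π shift → a net half-wave offset.
With one net inversion, constructive interference in reflection requires 2 n t = (m + ½) λ.
The sixth-smallest nonzero thickness corresponds to m = 5: t = (m + ½) λ / (2 n) = 5.50 × 650 / (2 × 2.51) = 712 nm.

712 nm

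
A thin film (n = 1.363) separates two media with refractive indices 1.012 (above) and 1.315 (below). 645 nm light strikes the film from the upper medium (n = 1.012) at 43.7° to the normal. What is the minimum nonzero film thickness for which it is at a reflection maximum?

138 nm

Top surface (1.012 → 1.363): reflection off a higher-index medium gives a half-wave phase shift.
At the lower boundary (n = 1.363 to n = 1.315) the reflected ray undergoes no phase shift.
Exactly one π shift → a net half-wave offset.
With one net inversion, constructive interference in reflection requires 2 n t cos θ_r = (m + ½) λ.
Snell's law: 1.012 sin 43.7° = 1.363 sin θ_r → sin θ_r = 0.513, cos θ_r = 0.858.
Minimum at m = 0: t = λ / (4 n cos θ_r) = 645 / (4 × 1.363 × 0.858) = 138 nm.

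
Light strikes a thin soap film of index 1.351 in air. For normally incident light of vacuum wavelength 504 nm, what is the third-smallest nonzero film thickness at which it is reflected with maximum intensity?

466 nm

Ray reflecting at the top interface goes from n = 1.0 toward n = 1.351: a half-wave phase shift.
Bottom surface (1.351 → 1.0): reflection off a lower-index medium gives no phase shift.
Exactly one π shift → a net half-wave offset.
So the condition for constructive reflection is 2 n t = (m + ½) λ.
The third-smallest nonzero thickness corresponds to m = 2: t = (m + ½) λ / (2 n) = 2.50 × 504 / (2 × 1.351) = 466 nm.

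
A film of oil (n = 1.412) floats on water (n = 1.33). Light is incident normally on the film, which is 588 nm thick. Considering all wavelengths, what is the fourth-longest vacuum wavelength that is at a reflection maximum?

474 nm

Ray reflecting at the top interface goes from n = 1.0 toward n = 1.412: a half-wave phase shift.
At the lower boundary (n = 1.412 to n = 1.33) the reflected ray undergoes no phase shift.
The two reflections differ by half a wavelength.
So the condition for constructive reflection is 2 n t = (m + ½) λ.
λ = 2 n t / (m + ½). The fourth-longest wavelength is m = 3: λ = 2 × 1.412 × 588 / 3.50 = 474 nm.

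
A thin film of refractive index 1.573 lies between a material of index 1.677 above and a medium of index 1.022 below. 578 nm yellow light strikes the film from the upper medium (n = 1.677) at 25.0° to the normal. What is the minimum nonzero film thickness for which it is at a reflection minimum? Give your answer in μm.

0.103 μm

Ray reflecting at the top interface goes from n = 1.677 toward n = 1.573: no phase shift.
At the lower boundary (n = 1.573 to n = 1.022) the reflected ray undergoes no phase shift.
The two reflections carry the same phase change, so no net offset.
With no net inversion, destructive interference in reflection requires 2 n t cos θ_r = (m + ½) λ.
Snell's law: 1.677 sin 25.0° = 1.573 sin θ_r → sin θ_r = 0.451, cos θ_r = 0.893.
Minimum at m = 0: t = λ / (4 n cos θ_r) = 578 / (4 × 1.573 × 0.893) = 103 nm.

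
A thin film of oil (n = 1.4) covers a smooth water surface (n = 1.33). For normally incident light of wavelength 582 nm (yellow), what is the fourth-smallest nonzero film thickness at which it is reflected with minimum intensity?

At the upper boundary (n = 1.0 to n = 1.4) the reflected ray undergoes a half-wave phase shift.
Ray reflecting at the bottom interface goes from n = 1.4 toward n = 1.33: no phase shift.
The two reflections differ by half a wavelength.
So the condition for destructive reflection is 2 n t = m λ.
The fourth-smallest nonzero thickness corresponds to m = 4: t = m λ / (2 n) = 4.00 × 582 / (2 × 1.4) = 831 nm.

831 nm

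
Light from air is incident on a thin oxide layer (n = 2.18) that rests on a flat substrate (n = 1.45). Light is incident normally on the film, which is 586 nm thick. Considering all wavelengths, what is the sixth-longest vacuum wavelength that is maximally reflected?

465 nm

Ray reflecting at the top interface goes from n = 1.0 toward n = 2.18: a half-wave phase shift.
Bottom surface (2.18 → 1.45): reflection off a lower-index medium gives no phase shift.
Net: one phase inversion between the two reflected rays.
So the condition for constructive reflection is 2 n t = (m + ½) λ.
λ = 2 n t / (m + ½). The sixth-longest wavelength is m = 5: λ = 2 × 2.18 × 586 / 5.50 = 465 nm.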